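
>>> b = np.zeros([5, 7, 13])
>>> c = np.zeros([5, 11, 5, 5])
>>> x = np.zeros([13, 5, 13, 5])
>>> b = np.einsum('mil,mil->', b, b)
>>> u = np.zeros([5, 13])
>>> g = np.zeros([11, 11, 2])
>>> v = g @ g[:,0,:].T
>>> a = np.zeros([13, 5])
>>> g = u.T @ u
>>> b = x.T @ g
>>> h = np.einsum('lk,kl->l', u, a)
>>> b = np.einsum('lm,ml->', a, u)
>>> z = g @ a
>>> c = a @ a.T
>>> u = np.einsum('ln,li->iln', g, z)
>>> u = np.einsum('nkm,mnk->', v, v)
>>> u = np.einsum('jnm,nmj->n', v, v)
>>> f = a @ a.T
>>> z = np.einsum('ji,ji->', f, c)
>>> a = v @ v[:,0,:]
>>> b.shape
()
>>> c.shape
(13, 13)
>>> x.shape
(13, 5, 13, 5)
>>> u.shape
(11,)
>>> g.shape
(13, 13)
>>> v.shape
(11, 11, 11)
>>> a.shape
(11, 11, 11)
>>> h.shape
(5,)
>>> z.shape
()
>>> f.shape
(13, 13)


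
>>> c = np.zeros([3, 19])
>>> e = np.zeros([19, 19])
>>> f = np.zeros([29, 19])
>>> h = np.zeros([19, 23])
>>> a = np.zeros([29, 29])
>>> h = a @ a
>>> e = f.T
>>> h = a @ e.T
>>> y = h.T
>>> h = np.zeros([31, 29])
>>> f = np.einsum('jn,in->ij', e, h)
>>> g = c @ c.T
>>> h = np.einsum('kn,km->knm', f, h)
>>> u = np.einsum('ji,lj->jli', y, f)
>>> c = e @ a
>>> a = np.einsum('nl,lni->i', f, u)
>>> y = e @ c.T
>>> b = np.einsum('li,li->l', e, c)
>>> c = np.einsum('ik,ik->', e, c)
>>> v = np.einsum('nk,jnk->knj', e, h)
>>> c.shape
()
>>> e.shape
(19, 29)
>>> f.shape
(31, 19)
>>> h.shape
(31, 19, 29)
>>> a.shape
(29,)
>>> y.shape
(19, 19)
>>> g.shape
(3, 3)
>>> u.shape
(19, 31, 29)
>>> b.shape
(19,)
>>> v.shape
(29, 19, 31)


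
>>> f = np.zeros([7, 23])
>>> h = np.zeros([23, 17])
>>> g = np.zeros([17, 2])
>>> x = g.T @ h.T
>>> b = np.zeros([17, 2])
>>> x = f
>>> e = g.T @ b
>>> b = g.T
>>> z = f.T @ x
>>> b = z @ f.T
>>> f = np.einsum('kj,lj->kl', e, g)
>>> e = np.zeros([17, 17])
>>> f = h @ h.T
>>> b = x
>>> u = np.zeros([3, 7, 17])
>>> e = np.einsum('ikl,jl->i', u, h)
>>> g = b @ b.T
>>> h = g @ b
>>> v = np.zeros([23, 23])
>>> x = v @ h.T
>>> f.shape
(23, 23)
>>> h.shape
(7, 23)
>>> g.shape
(7, 7)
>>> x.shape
(23, 7)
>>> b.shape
(7, 23)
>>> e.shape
(3,)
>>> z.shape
(23, 23)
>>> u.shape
(3, 7, 17)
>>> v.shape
(23, 23)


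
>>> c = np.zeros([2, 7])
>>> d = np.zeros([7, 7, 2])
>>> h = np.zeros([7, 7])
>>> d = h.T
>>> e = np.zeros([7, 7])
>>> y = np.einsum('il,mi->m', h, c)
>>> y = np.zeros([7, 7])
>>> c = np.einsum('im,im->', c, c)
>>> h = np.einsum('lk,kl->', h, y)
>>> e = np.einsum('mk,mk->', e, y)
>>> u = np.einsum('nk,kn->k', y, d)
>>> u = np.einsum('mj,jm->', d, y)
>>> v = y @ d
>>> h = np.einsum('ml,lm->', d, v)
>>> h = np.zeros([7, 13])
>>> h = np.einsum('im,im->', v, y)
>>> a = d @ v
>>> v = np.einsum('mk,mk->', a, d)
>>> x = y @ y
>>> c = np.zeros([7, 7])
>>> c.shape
(7, 7)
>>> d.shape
(7, 7)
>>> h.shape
()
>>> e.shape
()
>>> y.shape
(7, 7)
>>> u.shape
()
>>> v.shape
()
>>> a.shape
(7, 7)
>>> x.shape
(7, 7)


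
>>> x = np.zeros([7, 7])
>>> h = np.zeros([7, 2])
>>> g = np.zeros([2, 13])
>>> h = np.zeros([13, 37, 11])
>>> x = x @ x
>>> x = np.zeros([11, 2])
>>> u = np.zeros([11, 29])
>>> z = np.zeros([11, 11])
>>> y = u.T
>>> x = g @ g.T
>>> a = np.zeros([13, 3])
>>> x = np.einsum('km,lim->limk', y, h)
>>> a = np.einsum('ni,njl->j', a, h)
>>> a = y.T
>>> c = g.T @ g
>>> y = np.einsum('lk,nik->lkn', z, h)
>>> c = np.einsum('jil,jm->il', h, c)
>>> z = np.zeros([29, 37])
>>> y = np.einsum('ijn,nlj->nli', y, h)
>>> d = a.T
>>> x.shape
(13, 37, 11, 29)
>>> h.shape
(13, 37, 11)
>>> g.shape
(2, 13)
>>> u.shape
(11, 29)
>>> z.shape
(29, 37)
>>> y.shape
(13, 37, 11)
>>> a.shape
(11, 29)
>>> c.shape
(37, 11)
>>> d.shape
(29, 11)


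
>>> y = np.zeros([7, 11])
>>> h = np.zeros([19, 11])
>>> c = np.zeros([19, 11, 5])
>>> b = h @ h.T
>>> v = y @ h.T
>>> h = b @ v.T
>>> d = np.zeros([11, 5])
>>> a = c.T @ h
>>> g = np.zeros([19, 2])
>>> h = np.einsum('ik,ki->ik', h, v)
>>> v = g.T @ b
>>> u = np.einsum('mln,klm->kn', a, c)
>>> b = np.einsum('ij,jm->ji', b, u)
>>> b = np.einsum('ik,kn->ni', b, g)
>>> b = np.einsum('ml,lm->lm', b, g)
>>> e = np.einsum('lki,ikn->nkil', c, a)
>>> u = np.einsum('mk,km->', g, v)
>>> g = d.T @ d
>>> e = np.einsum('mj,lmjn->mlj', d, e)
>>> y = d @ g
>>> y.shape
(11, 5)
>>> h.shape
(19, 7)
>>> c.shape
(19, 11, 5)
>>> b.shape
(19, 2)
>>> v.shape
(2, 19)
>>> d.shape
(11, 5)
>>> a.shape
(5, 11, 7)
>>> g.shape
(5, 5)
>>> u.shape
()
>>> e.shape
(11, 7, 5)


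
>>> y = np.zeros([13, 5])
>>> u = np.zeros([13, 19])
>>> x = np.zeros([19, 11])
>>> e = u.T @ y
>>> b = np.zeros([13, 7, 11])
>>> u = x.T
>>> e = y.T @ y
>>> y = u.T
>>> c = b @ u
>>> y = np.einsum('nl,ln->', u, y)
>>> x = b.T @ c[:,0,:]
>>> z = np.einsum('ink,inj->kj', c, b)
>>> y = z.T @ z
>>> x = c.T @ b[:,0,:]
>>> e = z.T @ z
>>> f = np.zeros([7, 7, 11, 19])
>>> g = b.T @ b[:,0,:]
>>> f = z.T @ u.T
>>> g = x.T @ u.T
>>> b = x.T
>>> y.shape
(11, 11)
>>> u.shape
(11, 19)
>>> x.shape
(19, 7, 11)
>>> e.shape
(11, 11)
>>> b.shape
(11, 7, 19)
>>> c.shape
(13, 7, 19)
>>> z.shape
(19, 11)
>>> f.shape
(11, 11)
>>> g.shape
(11, 7, 11)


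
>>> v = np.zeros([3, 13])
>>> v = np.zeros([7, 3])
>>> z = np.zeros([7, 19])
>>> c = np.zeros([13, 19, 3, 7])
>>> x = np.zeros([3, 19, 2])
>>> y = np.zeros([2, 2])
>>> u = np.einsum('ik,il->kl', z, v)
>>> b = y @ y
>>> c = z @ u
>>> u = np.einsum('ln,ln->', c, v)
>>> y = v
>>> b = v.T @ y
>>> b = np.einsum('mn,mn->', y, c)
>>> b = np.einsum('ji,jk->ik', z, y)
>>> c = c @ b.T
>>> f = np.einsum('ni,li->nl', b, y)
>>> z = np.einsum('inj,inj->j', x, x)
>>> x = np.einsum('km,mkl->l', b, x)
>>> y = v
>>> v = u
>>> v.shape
()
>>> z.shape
(2,)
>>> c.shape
(7, 19)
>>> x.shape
(2,)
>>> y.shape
(7, 3)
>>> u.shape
()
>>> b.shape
(19, 3)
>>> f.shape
(19, 7)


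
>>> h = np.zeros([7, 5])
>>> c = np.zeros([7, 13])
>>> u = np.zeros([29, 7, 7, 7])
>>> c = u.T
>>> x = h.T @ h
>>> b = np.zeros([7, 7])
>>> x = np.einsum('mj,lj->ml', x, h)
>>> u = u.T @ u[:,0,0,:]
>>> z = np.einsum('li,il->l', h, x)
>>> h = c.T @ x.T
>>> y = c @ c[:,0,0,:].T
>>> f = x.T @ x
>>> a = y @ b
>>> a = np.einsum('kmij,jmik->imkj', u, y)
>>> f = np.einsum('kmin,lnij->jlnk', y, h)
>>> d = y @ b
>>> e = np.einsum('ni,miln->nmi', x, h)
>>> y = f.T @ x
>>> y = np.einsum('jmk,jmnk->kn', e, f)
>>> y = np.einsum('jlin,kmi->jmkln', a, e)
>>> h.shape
(29, 7, 7, 5)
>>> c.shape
(7, 7, 7, 29)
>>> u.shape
(7, 7, 7, 7)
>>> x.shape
(5, 7)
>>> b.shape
(7, 7)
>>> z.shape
(7,)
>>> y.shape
(7, 29, 5, 7, 7)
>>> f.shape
(5, 29, 7, 7)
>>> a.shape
(7, 7, 7, 7)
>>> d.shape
(7, 7, 7, 7)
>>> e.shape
(5, 29, 7)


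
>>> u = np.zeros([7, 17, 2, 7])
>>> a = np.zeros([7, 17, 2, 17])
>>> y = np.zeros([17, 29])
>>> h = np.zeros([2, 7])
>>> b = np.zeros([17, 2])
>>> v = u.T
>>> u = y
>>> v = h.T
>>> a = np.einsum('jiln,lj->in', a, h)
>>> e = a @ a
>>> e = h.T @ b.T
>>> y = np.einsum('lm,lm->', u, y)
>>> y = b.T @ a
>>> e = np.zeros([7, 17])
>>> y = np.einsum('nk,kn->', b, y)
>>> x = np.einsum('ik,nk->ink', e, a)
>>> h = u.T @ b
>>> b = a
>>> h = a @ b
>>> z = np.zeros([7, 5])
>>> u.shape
(17, 29)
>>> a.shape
(17, 17)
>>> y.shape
()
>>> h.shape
(17, 17)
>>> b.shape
(17, 17)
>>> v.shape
(7, 2)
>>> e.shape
(7, 17)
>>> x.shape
(7, 17, 17)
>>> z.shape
(7, 5)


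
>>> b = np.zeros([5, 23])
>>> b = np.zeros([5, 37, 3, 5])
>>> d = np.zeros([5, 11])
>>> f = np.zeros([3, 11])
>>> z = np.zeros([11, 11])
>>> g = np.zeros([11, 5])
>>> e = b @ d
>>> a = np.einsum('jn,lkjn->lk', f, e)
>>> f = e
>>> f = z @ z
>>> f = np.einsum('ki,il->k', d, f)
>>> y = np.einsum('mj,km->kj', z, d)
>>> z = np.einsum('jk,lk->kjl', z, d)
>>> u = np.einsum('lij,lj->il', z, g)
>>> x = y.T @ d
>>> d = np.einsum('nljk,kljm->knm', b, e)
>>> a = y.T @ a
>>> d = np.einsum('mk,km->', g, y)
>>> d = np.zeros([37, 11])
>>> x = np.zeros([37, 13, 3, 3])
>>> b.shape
(5, 37, 3, 5)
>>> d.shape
(37, 11)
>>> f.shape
(5,)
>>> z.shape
(11, 11, 5)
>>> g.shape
(11, 5)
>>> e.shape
(5, 37, 3, 11)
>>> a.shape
(11, 37)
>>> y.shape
(5, 11)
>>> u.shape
(11, 11)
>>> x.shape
(37, 13, 3, 3)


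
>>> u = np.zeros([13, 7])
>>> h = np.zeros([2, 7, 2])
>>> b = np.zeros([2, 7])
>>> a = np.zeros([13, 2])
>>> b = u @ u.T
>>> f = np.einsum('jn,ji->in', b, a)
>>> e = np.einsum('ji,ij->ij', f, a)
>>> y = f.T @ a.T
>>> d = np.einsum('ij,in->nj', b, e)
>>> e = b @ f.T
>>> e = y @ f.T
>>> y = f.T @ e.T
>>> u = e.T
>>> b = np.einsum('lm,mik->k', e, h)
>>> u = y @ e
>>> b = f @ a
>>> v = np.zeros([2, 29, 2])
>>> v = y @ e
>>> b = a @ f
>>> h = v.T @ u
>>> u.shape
(13, 2)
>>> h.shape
(2, 2)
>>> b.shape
(13, 13)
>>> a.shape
(13, 2)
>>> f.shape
(2, 13)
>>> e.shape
(13, 2)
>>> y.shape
(13, 13)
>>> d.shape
(2, 13)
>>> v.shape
(13, 2)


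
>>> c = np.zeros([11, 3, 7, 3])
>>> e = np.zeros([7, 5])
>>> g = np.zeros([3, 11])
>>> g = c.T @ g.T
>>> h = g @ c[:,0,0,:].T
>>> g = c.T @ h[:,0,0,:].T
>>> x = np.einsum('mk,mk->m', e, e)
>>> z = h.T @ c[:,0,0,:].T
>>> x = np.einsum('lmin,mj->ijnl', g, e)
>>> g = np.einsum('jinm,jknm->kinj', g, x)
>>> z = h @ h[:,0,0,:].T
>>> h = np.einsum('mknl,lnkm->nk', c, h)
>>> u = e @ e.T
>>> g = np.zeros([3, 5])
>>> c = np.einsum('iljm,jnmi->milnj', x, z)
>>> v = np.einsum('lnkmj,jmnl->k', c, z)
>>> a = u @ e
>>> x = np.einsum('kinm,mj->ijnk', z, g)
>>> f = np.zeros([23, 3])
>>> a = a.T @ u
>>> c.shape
(3, 3, 5, 7, 3)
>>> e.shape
(7, 5)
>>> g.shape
(3, 5)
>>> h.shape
(7, 3)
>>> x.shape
(7, 5, 3, 3)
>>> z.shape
(3, 7, 3, 3)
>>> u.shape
(7, 7)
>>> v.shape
(5,)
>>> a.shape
(5, 7)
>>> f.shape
(23, 3)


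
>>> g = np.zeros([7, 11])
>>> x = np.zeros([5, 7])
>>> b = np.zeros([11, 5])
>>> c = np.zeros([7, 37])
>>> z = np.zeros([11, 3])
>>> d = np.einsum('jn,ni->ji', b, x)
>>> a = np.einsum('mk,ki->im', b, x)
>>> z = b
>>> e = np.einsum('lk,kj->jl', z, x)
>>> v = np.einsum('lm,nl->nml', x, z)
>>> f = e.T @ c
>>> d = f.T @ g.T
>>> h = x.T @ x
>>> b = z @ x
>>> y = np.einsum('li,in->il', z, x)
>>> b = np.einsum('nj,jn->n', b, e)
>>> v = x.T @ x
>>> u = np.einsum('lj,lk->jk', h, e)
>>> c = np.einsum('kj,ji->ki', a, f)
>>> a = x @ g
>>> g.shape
(7, 11)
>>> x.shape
(5, 7)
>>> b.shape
(11,)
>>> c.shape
(7, 37)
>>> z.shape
(11, 5)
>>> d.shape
(37, 7)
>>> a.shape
(5, 11)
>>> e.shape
(7, 11)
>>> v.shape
(7, 7)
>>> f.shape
(11, 37)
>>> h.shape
(7, 7)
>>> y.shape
(5, 11)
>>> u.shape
(7, 11)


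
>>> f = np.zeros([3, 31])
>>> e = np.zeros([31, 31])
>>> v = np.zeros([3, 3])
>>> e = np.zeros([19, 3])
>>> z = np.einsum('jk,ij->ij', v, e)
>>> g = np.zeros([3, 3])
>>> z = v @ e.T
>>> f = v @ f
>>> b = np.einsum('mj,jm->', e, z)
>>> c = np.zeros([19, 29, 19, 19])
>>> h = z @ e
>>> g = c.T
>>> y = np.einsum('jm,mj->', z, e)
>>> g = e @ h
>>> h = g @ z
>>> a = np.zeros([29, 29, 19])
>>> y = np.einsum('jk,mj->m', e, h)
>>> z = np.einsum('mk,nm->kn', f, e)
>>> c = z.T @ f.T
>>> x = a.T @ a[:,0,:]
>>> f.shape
(3, 31)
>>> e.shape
(19, 3)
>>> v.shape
(3, 3)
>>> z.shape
(31, 19)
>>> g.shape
(19, 3)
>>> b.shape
()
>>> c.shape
(19, 3)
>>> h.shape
(19, 19)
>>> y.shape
(19,)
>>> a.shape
(29, 29, 19)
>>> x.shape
(19, 29, 19)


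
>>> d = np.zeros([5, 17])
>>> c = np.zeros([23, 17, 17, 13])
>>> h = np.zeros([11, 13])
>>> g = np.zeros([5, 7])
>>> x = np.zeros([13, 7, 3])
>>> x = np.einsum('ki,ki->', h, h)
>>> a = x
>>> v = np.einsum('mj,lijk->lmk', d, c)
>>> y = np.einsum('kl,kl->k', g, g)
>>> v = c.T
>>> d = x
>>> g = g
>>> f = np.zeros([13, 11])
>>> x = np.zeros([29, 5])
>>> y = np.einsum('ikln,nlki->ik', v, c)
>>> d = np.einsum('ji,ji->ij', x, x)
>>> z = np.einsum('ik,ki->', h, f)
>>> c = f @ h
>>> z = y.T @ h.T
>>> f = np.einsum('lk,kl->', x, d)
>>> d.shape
(5, 29)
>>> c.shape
(13, 13)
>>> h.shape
(11, 13)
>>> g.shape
(5, 7)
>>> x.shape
(29, 5)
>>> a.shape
()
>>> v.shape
(13, 17, 17, 23)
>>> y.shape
(13, 17)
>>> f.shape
()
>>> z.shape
(17, 11)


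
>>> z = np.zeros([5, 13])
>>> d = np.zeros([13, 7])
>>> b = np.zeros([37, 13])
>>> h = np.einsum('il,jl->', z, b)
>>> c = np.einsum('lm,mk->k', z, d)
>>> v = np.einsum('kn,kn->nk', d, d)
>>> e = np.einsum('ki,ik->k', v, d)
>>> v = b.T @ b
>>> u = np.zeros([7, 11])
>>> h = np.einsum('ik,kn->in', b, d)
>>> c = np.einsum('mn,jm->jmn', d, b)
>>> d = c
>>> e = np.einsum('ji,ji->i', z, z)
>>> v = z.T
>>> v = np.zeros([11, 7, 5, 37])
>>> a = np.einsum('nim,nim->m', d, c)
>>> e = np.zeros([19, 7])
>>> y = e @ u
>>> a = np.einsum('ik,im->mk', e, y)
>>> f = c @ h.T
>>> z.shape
(5, 13)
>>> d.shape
(37, 13, 7)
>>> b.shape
(37, 13)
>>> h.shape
(37, 7)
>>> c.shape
(37, 13, 7)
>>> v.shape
(11, 7, 5, 37)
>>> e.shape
(19, 7)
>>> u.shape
(7, 11)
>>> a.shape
(11, 7)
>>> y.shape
(19, 11)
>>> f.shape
(37, 13, 37)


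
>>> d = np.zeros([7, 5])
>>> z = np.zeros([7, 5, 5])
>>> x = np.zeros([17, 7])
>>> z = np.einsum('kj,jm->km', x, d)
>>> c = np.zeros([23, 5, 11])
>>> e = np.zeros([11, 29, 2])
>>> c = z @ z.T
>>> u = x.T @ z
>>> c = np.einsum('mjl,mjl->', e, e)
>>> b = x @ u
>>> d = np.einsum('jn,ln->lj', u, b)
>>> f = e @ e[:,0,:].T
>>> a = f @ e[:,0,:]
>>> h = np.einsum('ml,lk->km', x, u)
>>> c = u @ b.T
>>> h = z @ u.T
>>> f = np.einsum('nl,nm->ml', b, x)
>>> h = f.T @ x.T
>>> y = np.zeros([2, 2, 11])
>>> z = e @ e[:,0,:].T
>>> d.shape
(17, 7)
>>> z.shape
(11, 29, 11)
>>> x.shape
(17, 7)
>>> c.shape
(7, 17)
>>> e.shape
(11, 29, 2)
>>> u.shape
(7, 5)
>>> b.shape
(17, 5)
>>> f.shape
(7, 5)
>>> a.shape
(11, 29, 2)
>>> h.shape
(5, 17)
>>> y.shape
(2, 2, 11)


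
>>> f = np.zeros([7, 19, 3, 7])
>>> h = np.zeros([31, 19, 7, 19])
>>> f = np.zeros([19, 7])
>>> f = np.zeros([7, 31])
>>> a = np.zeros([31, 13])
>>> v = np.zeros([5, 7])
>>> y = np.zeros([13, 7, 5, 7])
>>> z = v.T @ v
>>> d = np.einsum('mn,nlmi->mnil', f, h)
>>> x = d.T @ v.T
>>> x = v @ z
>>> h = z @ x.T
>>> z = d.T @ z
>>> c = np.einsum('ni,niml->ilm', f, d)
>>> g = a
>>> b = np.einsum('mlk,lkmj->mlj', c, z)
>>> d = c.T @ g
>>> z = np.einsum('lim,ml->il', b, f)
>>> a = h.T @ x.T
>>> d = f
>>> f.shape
(7, 31)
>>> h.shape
(7, 5)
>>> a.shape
(5, 5)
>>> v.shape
(5, 7)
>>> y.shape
(13, 7, 5, 7)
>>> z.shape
(19, 31)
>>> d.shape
(7, 31)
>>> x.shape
(5, 7)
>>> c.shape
(31, 19, 19)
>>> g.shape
(31, 13)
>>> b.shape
(31, 19, 7)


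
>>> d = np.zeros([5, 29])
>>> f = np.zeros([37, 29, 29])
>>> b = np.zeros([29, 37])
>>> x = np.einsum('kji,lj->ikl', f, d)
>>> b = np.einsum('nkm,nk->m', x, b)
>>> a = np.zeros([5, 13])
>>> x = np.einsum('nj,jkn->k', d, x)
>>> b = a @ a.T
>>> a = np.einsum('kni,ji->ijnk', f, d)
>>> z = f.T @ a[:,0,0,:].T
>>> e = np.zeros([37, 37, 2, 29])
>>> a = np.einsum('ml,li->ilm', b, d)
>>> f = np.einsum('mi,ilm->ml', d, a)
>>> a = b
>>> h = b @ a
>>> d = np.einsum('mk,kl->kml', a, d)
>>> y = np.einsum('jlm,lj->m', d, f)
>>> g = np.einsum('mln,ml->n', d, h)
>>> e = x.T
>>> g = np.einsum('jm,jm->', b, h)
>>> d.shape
(5, 5, 29)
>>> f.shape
(5, 5)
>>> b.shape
(5, 5)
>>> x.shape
(37,)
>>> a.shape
(5, 5)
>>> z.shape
(29, 29, 29)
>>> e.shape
(37,)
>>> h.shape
(5, 5)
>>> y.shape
(29,)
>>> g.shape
()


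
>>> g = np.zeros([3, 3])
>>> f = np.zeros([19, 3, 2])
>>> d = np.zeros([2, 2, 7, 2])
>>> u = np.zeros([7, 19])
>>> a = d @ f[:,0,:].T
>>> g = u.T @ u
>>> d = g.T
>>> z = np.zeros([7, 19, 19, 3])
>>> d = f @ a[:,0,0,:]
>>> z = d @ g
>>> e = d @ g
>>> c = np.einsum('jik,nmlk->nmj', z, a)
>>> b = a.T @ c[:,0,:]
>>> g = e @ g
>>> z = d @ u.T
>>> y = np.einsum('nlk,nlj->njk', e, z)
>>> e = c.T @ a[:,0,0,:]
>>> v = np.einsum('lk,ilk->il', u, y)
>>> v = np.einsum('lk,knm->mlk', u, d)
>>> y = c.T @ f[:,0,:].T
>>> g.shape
(19, 3, 19)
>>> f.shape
(19, 3, 2)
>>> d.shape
(19, 3, 19)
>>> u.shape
(7, 19)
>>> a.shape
(2, 2, 7, 19)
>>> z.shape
(19, 3, 7)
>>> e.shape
(19, 2, 19)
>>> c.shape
(2, 2, 19)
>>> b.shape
(19, 7, 2, 19)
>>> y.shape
(19, 2, 19)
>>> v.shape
(19, 7, 19)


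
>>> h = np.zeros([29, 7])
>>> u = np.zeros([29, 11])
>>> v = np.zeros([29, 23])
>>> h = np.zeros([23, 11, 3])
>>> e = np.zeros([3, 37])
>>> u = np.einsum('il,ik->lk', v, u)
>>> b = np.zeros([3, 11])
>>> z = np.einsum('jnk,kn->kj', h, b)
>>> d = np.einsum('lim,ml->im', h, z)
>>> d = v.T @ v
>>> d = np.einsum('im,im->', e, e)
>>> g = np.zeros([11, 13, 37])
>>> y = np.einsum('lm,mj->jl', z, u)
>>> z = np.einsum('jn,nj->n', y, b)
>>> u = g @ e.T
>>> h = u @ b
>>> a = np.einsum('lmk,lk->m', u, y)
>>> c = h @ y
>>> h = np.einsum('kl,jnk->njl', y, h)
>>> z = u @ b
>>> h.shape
(13, 11, 3)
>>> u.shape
(11, 13, 3)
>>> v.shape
(29, 23)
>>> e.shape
(3, 37)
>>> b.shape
(3, 11)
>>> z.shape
(11, 13, 11)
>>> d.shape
()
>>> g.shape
(11, 13, 37)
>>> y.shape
(11, 3)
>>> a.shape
(13,)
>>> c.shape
(11, 13, 3)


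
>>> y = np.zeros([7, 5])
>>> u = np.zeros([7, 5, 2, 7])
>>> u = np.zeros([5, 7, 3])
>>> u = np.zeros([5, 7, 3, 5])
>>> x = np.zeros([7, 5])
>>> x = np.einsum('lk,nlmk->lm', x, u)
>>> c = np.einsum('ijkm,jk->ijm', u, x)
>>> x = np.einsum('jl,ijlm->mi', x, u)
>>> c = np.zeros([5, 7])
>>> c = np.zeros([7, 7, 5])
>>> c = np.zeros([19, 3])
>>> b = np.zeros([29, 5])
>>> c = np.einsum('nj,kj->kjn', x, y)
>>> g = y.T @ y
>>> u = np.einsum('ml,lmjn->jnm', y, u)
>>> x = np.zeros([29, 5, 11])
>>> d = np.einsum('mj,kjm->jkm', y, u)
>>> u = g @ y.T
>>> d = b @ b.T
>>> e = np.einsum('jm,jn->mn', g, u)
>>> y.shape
(7, 5)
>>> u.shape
(5, 7)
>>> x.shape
(29, 5, 11)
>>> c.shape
(7, 5, 5)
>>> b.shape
(29, 5)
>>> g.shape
(5, 5)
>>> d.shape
(29, 29)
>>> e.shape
(5, 7)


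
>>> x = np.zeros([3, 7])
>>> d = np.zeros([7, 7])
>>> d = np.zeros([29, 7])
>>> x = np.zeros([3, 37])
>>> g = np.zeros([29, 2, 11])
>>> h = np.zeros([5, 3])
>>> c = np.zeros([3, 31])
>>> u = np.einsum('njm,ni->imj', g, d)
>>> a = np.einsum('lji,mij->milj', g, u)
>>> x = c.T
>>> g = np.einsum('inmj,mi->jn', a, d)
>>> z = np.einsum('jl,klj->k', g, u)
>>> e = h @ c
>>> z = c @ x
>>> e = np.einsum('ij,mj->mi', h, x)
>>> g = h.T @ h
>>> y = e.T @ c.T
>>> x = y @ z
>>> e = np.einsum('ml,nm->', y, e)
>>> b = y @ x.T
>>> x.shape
(5, 3)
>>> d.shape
(29, 7)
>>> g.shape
(3, 3)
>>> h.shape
(5, 3)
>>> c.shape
(3, 31)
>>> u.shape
(7, 11, 2)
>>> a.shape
(7, 11, 29, 2)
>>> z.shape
(3, 3)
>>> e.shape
()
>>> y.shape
(5, 3)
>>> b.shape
(5, 5)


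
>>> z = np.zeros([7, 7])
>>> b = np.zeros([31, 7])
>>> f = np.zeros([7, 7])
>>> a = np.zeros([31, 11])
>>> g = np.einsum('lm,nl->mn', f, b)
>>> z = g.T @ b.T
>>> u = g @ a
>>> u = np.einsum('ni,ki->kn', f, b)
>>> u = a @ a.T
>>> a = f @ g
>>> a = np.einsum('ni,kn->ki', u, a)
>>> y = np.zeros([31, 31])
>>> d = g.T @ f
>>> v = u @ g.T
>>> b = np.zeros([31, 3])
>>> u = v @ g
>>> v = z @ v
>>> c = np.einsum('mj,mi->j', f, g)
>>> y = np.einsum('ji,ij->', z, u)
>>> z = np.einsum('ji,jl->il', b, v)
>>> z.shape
(3, 7)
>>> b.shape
(31, 3)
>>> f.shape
(7, 7)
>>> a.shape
(7, 31)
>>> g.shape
(7, 31)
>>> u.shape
(31, 31)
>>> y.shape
()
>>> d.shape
(31, 7)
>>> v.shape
(31, 7)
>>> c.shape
(7,)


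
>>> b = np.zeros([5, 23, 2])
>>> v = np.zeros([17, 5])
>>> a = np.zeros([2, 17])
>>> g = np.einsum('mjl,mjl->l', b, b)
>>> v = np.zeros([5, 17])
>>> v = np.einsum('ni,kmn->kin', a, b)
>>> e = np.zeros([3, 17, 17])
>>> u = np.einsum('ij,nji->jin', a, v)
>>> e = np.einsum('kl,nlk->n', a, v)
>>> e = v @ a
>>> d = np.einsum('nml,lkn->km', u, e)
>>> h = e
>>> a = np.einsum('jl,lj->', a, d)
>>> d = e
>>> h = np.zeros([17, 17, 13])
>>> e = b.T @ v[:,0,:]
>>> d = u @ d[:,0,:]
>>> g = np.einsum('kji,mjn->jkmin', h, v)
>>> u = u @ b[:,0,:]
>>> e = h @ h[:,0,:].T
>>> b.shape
(5, 23, 2)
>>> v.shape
(5, 17, 2)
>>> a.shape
()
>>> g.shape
(17, 17, 5, 13, 2)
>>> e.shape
(17, 17, 17)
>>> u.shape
(17, 2, 2)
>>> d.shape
(17, 2, 17)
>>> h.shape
(17, 17, 13)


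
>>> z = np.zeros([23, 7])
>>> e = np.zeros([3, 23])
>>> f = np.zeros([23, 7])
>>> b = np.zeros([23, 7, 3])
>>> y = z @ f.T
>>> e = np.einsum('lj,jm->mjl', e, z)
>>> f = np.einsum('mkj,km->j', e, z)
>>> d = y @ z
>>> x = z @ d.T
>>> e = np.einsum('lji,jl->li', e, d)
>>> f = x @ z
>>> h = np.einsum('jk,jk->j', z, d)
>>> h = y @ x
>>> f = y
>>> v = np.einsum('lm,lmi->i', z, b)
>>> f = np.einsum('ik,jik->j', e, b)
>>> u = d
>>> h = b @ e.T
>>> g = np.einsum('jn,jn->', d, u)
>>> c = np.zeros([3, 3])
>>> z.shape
(23, 7)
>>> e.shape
(7, 3)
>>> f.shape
(23,)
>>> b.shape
(23, 7, 3)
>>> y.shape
(23, 23)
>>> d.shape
(23, 7)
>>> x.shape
(23, 23)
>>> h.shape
(23, 7, 7)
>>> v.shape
(3,)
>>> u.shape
(23, 7)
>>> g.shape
()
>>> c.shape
(3, 3)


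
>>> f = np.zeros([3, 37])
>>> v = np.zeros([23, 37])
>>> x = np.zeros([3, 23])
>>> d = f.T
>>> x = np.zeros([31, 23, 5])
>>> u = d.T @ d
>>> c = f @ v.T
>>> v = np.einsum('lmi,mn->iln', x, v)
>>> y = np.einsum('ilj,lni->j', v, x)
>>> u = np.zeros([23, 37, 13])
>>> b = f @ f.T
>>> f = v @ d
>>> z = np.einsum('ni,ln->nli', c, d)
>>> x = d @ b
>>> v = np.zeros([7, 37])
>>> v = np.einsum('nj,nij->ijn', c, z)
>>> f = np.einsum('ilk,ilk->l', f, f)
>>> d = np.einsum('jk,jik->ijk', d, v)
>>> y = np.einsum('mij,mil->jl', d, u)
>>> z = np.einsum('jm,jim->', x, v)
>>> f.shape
(31,)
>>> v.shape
(37, 23, 3)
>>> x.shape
(37, 3)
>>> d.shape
(23, 37, 3)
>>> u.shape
(23, 37, 13)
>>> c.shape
(3, 23)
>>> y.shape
(3, 13)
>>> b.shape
(3, 3)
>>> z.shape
()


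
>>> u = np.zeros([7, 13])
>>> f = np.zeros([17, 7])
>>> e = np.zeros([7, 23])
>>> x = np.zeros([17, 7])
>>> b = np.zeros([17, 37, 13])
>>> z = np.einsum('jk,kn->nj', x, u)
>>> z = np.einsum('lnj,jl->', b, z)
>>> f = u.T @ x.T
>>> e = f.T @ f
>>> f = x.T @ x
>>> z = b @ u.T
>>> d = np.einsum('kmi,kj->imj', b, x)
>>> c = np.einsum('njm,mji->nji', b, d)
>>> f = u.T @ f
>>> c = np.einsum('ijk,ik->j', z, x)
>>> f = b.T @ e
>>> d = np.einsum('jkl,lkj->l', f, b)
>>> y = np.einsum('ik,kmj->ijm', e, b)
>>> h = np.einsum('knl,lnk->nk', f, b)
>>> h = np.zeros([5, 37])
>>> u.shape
(7, 13)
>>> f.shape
(13, 37, 17)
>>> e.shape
(17, 17)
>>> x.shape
(17, 7)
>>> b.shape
(17, 37, 13)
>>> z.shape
(17, 37, 7)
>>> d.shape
(17,)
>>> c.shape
(37,)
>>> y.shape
(17, 13, 37)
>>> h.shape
(5, 37)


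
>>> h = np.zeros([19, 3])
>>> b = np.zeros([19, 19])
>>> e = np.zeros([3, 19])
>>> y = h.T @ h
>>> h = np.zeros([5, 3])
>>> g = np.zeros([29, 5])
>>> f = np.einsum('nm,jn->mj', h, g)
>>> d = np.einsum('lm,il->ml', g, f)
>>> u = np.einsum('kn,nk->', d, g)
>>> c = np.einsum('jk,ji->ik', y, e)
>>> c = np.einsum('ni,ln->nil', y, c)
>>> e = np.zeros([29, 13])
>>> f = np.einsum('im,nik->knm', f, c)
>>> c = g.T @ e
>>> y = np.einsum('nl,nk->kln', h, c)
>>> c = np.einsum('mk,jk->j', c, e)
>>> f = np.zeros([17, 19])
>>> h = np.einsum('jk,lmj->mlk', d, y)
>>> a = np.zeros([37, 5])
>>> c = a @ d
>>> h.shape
(3, 13, 29)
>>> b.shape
(19, 19)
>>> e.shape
(29, 13)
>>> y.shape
(13, 3, 5)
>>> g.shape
(29, 5)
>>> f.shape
(17, 19)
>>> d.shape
(5, 29)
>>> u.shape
()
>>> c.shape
(37, 29)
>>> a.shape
(37, 5)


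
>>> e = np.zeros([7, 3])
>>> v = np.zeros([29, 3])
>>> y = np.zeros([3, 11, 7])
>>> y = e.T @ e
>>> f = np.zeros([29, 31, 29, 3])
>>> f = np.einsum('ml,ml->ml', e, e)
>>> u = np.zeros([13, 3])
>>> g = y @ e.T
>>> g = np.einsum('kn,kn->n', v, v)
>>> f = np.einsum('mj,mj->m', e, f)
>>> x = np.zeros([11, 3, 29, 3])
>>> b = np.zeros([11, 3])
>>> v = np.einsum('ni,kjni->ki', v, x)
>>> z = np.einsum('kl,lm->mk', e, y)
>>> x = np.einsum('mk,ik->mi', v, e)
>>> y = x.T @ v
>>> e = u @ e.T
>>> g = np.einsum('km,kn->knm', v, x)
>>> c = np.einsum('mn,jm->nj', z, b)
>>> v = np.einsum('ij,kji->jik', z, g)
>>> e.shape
(13, 7)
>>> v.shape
(7, 3, 11)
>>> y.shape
(7, 3)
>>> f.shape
(7,)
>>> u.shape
(13, 3)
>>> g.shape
(11, 7, 3)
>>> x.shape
(11, 7)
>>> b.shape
(11, 3)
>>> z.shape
(3, 7)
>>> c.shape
(7, 11)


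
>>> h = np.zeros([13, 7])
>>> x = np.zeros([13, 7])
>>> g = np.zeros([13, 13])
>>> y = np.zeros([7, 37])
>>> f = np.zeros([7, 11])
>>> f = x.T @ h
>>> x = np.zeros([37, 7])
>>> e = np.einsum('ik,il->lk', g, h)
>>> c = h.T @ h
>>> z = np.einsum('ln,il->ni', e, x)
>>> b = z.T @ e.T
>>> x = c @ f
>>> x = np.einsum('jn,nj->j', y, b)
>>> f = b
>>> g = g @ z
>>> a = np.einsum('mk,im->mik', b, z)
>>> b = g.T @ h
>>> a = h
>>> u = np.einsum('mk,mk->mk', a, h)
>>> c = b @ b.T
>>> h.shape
(13, 7)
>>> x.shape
(7,)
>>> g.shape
(13, 37)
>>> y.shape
(7, 37)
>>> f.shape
(37, 7)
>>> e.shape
(7, 13)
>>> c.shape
(37, 37)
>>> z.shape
(13, 37)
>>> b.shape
(37, 7)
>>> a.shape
(13, 7)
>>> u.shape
(13, 7)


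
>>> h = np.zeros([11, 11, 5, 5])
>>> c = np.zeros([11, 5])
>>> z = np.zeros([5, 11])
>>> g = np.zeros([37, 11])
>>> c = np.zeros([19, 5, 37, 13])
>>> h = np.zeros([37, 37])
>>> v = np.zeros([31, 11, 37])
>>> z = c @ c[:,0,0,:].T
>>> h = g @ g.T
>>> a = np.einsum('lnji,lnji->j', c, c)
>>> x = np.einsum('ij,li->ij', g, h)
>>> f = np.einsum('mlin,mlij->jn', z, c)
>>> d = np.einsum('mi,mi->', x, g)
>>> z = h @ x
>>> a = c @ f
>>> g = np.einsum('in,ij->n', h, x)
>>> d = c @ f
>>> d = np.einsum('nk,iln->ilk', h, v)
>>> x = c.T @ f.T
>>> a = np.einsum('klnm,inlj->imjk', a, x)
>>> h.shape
(37, 37)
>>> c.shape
(19, 5, 37, 13)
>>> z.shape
(37, 11)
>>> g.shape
(37,)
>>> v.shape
(31, 11, 37)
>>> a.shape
(13, 19, 13, 19)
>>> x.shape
(13, 37, 5, 13)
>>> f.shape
(13, 19)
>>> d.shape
(31, 11, 37)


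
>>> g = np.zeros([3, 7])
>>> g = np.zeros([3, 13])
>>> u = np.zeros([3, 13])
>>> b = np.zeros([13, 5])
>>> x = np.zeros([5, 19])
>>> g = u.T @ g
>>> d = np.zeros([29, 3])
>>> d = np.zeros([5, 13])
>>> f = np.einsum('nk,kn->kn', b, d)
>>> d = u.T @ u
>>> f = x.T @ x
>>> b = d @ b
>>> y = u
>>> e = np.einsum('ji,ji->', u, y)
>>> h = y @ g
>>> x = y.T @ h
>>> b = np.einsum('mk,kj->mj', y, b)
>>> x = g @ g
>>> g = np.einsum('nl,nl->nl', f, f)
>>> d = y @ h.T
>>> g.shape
(19, 19)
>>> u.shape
(3, 13)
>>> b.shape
(3, 5)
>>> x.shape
(13, 13)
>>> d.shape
(3, 3)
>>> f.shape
(19, 19)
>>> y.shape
(3, 13)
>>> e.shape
()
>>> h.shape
(3, 13)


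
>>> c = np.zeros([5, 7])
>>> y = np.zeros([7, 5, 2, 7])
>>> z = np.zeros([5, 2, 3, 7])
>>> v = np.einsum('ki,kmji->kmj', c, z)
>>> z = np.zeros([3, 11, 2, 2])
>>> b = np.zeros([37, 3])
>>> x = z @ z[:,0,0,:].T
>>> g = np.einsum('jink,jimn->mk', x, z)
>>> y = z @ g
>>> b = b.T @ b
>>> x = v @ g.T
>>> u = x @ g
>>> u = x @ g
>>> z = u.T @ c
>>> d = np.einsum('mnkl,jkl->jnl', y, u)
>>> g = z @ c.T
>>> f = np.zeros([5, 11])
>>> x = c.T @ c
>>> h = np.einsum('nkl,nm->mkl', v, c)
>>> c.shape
(5, 7)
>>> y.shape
(3, 11, 2, 3)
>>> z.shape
(3, 2, 7)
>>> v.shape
(5, 2, 3)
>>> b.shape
(3, 3)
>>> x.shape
(7, 7)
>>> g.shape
(3, 2, 5)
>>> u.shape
(5, 2, 3)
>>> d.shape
(5, 11, 3)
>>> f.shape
(5, 11)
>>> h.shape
(7, 2, 3)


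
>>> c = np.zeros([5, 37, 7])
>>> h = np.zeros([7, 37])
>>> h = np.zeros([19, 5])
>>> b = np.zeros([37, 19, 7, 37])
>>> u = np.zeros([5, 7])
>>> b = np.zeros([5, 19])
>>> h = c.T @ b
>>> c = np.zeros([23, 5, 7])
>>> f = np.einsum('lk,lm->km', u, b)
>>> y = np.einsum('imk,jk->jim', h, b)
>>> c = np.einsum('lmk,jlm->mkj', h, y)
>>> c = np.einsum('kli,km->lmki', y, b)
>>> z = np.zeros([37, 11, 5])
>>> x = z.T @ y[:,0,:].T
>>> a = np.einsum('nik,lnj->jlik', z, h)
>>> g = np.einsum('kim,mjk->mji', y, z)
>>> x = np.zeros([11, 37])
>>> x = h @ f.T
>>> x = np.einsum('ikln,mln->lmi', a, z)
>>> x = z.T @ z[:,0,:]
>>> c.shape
(7, 19, 5, 37)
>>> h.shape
(7, 37, 19)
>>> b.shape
(5, 19)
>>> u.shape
(5, 7)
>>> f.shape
(7, 19)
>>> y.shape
(5, 7, 37)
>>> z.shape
(37, 11, 5)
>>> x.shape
(5, 11, 5)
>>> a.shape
(19, 7, 11, 5)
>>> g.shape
(37, 11, 7)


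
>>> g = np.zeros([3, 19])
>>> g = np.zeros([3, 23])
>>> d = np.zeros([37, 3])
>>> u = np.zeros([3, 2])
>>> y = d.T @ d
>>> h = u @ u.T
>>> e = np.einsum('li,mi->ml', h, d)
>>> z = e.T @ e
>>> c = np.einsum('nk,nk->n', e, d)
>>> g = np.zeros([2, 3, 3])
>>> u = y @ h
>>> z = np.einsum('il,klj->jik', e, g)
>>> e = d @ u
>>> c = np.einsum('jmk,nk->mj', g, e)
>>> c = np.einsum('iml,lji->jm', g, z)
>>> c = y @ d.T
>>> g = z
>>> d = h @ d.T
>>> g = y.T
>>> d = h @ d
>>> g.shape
(3, 3)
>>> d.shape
(3, 37)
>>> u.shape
(3, 3)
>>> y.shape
(3, 3)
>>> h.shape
(3, 3)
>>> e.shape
(37, 3)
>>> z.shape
(3, 37, 2)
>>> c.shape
(3, 37)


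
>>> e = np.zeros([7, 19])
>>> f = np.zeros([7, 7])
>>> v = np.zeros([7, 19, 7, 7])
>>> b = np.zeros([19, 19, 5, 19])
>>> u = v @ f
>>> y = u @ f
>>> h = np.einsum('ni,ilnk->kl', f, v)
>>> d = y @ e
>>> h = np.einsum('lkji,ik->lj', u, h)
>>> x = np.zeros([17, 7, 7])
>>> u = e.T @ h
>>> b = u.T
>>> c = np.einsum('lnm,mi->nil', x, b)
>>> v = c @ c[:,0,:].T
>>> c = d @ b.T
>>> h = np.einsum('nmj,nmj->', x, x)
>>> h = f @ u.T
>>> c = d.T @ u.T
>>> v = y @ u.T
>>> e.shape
(7, 19)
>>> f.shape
(7, 7)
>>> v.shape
(7, 19, 7, 19)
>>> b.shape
(7, 19)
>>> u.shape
(19, 7)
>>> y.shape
(7, 19, 7, 7)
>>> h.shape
(7, 19)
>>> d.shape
(7, 19, 7, 19)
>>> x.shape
(17, 7, 7)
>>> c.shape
(19, 7, 19, 19)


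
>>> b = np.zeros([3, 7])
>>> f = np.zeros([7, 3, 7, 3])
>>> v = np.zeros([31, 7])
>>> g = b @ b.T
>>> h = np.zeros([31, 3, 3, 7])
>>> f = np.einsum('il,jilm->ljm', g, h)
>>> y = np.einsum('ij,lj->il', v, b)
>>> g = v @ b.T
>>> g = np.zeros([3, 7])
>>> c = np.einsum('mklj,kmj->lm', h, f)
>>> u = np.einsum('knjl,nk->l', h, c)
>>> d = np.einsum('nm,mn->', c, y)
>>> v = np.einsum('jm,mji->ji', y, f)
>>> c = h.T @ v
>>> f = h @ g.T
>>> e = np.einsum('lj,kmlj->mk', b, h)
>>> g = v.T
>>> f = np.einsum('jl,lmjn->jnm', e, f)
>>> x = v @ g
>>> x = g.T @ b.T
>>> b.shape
(3, 7)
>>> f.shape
(3, 3, 3)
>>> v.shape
(31, 7)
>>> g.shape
(7, 31)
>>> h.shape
(31, 3, 3, 7)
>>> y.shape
(31, 3)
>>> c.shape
(7, 3, 3, 7)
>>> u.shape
(7,)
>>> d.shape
()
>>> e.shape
(3, 31)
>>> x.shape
(31, 3)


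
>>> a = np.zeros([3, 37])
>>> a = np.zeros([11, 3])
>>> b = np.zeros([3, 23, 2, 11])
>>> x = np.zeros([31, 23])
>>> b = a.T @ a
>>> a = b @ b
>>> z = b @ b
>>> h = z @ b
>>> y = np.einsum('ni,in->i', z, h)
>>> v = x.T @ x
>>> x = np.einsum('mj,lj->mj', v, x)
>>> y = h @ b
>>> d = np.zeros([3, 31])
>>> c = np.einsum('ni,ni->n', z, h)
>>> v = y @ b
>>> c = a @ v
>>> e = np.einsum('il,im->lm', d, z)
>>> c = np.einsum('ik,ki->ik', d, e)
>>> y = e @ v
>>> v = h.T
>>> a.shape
(3, 3)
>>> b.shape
(3, 3)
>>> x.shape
(23, 23)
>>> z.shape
(3, 3)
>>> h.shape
(3, 3)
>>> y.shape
(31, 3)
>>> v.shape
(3, 3)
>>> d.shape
(3, 31)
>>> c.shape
(3, 31)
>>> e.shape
(31, 3)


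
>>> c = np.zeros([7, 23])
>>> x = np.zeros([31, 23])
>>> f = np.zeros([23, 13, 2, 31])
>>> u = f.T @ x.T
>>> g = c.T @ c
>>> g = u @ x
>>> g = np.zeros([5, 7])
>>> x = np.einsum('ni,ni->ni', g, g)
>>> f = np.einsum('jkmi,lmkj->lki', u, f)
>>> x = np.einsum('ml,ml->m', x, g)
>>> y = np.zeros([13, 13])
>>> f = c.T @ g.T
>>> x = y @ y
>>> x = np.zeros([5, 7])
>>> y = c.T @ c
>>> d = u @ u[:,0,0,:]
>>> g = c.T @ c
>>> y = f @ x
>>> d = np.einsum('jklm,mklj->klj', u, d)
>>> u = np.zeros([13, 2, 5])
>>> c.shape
(7, 23)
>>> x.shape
(5, 7)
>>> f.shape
(23, 5)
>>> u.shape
(13, 2, 5)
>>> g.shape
(23, 23)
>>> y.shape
(23, 7)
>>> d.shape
(2, 13, 31)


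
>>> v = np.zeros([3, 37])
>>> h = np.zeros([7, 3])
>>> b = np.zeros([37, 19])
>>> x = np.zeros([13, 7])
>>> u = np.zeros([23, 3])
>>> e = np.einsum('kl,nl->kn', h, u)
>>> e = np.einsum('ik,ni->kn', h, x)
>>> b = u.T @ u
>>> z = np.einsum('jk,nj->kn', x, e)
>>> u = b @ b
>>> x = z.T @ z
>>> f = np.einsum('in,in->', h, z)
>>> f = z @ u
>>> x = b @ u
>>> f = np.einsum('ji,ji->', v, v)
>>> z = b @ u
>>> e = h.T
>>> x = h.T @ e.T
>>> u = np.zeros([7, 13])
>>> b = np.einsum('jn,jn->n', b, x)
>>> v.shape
(3, 37)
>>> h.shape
(7, 3)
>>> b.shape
(3,)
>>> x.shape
(3, 3)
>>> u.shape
(7, 13)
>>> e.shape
(3, 7)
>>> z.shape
(3, 3)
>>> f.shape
()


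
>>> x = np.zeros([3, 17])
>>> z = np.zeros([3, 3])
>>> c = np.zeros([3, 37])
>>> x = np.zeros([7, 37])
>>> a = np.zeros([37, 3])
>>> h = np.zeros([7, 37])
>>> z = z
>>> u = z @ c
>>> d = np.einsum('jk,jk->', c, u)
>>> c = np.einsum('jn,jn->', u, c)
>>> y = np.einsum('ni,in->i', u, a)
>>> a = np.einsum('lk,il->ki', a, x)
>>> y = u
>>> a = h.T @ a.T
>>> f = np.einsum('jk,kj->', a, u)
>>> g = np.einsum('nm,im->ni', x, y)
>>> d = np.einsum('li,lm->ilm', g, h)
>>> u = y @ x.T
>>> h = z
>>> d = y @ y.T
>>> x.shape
(7, 37)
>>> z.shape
(3, 3)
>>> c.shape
()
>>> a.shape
(37, 3)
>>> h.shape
(3, 3)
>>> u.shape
(3, 7)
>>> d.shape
(3, 3)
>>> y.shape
(3, 37)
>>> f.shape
()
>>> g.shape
(7, 3)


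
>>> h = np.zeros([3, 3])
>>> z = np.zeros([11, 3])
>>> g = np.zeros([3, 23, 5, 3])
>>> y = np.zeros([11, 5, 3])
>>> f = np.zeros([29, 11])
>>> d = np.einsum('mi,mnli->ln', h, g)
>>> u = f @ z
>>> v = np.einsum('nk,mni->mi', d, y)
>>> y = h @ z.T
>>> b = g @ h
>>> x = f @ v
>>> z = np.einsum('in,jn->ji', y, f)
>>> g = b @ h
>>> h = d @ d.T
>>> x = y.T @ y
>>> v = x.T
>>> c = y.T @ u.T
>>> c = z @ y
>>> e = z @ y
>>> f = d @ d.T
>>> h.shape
(5, 5)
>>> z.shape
(29, 3)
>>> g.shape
(3, 23, 5, 3)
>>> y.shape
(3, 11)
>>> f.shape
(5, 5)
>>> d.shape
(5, 23)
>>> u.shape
(29, 3)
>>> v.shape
(11, 11)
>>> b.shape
(3, 23, 5, 3)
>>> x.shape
(11, 11)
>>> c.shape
(29, 11)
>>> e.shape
(29, 11)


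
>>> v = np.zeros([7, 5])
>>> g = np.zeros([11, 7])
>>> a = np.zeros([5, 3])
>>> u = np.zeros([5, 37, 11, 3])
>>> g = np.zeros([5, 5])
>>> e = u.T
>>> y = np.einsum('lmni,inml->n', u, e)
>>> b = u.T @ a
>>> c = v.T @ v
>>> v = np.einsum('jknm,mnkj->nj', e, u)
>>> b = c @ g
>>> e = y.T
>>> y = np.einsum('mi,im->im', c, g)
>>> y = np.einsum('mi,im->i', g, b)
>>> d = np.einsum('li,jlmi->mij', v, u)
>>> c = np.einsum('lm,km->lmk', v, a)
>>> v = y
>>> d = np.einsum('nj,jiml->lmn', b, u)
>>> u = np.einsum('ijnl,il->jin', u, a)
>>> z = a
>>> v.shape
(5,)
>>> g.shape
(5, 5)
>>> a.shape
(5, 3)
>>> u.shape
(37, 5, 11)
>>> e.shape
(11,)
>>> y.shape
(5,)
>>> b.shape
(5, 5)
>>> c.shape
(37, 3, 5)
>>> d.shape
(3, 11, 5)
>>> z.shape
(5, 3)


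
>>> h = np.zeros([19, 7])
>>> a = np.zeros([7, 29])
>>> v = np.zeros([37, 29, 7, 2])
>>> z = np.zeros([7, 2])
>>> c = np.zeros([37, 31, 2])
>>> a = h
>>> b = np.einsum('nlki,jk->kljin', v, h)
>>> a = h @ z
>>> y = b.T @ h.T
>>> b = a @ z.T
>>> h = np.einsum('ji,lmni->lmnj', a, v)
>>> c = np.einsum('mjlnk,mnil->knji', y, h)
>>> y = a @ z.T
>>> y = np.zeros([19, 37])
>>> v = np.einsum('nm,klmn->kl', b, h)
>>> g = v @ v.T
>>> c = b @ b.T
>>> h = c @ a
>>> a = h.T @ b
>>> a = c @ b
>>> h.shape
(19, 2)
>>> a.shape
(19, 7)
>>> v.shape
(37, 29)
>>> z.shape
(7, 2)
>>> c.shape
(19, 19)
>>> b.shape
(19, 7)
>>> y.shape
(19, 37)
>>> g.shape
(37, 37)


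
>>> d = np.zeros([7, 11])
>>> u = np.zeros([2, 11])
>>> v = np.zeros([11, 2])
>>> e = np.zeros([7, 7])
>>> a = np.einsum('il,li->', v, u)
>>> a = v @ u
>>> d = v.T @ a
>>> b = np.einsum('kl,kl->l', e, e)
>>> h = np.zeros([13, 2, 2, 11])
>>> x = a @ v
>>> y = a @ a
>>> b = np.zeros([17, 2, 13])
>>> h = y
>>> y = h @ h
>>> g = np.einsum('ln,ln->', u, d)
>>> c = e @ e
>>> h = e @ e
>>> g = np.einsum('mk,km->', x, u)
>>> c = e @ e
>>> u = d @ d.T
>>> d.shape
(2, 11)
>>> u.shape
(2, 2)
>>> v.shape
(11, 2)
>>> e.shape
(7, 7)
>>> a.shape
(11, 11)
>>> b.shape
(17, 2, 13)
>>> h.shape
(7, 7)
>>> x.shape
(11, 2)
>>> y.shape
(11, 11)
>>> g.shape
()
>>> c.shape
(7, 7)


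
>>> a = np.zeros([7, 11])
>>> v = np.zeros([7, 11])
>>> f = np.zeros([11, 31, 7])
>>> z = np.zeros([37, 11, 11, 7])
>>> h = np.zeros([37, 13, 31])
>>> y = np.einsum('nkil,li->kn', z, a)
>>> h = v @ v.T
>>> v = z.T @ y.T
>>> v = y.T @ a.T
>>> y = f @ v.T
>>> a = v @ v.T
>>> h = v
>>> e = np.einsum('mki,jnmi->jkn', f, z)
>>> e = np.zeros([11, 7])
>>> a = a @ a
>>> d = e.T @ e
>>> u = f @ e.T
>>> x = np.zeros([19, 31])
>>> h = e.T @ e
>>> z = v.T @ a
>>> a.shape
(37, 37)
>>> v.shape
(37, 7)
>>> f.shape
(11, 31, 7)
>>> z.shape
(7, 37)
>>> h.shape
(7, 7)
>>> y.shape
(11, 31, 37)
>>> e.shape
(11, 7)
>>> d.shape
(7, 7)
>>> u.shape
(11, 31, 11)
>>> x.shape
(19, 31)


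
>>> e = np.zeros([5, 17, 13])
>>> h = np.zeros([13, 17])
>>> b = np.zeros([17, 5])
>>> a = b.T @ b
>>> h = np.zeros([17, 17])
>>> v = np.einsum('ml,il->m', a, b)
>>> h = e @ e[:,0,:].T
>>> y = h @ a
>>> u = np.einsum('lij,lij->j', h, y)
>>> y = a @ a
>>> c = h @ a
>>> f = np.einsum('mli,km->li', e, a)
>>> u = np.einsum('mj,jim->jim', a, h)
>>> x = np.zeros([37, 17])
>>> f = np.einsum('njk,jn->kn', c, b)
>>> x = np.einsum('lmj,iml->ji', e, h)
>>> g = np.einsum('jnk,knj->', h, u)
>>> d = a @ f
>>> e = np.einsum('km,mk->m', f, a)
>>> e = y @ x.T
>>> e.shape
(5, 13)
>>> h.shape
(5, 17, 5)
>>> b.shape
(17, 5)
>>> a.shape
(5, 5)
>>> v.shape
(5,)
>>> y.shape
(5, 5)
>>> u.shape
(5, 17, 5)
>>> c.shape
(5, 17, 5)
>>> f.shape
(5, 5)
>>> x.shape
(13, 5)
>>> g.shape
()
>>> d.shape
(5, 5)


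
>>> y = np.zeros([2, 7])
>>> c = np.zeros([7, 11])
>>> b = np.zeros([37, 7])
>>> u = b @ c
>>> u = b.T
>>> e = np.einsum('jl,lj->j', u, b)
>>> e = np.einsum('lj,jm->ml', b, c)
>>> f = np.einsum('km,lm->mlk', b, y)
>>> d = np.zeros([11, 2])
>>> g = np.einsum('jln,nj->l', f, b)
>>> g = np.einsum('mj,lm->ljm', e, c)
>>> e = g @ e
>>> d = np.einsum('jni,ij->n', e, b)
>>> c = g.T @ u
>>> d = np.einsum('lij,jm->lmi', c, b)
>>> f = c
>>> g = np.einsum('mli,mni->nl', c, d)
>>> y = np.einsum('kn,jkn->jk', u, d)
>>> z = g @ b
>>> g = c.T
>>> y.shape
(11, 7)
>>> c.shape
(11, 37, 37)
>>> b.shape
(37, 7)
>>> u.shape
(7, 37)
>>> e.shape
(7, 37, 37)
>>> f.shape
(11, 37, 37)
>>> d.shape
(11, 7, 37)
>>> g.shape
(37, 37, 11)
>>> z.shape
(7, 7)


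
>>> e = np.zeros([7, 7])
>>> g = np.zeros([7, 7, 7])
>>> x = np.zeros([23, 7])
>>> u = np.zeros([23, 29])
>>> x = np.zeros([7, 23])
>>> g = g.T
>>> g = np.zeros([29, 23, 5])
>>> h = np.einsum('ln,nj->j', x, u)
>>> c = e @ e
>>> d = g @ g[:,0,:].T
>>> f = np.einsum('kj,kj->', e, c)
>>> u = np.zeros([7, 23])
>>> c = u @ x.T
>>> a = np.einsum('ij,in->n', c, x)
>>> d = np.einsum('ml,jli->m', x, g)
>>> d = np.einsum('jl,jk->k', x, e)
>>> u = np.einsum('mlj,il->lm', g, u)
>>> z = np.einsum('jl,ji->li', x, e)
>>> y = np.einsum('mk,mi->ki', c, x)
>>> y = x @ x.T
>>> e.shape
(7, 7)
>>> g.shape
(29, 23, 5)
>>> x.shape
(7, 23)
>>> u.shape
(23, 29)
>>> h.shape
(29,)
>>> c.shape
(7, 7)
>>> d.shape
(7,)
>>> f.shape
()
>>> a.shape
(23,)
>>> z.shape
(23, 7)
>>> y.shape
(7, 7)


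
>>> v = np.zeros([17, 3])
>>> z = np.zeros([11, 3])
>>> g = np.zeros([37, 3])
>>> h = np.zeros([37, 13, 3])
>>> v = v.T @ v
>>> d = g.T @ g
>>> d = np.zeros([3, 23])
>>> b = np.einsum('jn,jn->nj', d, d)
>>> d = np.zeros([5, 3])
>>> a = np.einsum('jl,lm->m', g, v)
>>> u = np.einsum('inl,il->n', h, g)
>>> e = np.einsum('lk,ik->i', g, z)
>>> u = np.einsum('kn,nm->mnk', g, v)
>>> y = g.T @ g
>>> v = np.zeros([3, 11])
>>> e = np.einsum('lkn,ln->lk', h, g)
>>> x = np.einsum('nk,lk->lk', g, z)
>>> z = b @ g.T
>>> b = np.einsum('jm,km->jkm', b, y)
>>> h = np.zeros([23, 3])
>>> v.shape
(3, 11)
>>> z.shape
(23, 37)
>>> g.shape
(37, 3)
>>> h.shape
(23, 3)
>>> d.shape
(5, 3)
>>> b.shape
(23, 3, 3)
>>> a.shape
(3,)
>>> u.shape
(3, 3, 37)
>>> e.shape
(37, 13)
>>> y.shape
(3, 3)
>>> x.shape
(11, 3)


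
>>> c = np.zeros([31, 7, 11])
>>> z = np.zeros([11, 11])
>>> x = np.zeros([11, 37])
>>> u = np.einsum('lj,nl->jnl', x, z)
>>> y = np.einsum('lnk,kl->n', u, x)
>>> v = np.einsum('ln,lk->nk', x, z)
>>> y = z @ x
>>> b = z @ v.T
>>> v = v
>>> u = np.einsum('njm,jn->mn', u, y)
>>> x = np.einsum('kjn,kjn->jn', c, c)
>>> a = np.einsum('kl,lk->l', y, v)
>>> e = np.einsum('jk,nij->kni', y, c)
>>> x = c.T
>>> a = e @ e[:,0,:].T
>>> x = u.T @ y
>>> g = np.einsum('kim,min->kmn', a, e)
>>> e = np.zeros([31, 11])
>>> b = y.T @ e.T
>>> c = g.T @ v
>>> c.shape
(7, 37, 11)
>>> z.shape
(11, 11)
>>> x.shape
(37, 37)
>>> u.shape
(11, 37)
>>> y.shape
(11, 37)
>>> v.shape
(37, 11)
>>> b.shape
(37, 31)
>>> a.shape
(37, 31, 37)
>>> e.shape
(31, 11)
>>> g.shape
(37, 37, 7)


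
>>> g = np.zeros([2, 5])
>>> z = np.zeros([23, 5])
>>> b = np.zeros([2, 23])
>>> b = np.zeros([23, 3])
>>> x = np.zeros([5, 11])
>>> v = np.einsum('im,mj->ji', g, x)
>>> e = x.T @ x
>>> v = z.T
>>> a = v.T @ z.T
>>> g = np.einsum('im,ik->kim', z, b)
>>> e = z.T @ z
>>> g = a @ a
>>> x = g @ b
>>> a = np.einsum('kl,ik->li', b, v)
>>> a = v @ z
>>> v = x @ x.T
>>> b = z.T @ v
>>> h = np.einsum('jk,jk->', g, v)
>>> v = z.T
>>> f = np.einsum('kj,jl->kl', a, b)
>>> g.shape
(23, 23)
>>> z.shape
(23, 5)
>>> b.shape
(5, 23)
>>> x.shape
(23, 3)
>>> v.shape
(5, 23)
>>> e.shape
(5, 5)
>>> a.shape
(5, 5)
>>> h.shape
()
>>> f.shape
(5, 23)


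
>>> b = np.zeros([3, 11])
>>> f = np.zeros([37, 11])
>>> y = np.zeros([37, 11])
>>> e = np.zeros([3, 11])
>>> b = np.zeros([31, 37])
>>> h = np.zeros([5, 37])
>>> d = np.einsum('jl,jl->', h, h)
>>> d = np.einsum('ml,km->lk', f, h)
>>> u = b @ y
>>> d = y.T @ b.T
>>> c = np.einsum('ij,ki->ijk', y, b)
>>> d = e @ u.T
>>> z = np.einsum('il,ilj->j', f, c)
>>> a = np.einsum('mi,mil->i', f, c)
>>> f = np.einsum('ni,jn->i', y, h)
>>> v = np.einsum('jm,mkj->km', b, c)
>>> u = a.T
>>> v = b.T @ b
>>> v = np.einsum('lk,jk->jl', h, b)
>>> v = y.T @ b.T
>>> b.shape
(31, 37)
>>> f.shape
(11,)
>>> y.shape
(37, 11)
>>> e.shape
(3, 11)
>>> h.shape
(5, 37)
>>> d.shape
(3, 31)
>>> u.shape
(11,)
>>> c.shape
(37, 11, 31)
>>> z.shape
(31,)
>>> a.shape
(11,)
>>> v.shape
(11, 31)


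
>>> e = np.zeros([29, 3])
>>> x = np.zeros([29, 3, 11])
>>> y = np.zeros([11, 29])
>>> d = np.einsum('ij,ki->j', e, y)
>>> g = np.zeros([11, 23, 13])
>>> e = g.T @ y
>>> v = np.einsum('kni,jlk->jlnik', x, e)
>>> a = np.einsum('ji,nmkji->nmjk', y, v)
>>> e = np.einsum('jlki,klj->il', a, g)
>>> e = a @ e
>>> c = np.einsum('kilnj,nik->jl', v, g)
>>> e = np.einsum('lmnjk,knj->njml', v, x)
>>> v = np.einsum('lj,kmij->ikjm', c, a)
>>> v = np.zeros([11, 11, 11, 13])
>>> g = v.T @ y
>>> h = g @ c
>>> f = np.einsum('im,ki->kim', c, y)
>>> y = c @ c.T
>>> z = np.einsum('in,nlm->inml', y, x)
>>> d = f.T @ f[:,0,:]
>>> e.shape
(3, 11, 23, 13)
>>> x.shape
(29, 3, 11)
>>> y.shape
(29, 29)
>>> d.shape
(3, 29, 3)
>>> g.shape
(13, 11, 11, 29)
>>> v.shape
(11, 11, 11, 13)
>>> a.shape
(13, 23, 11, 3)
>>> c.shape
(29, 3)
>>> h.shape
(13, 11, 11, 3)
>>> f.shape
(11, 29, 3)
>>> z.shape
(29, 29, 11, 3)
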